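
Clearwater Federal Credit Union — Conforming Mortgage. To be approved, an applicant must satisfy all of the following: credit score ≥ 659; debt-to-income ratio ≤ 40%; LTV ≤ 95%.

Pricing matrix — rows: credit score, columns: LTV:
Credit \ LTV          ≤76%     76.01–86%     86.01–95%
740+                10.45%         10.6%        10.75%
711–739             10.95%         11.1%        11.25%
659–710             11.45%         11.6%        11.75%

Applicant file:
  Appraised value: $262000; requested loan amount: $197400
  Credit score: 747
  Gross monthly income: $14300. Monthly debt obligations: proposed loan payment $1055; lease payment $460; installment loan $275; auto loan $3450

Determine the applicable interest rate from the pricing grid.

Credit score 747 ≥ 659; Total monthly debts = (1,055 + 460 + 275 + 3,450) = 5,240. DTI = 5,240/14,300 = 36.6% ≤ 40%
LTV = 197,400/262,000 = 75.3% ≤ 95%
Credit 747 → row 740+; LTV 75.3% → column ≤76%. Grid cell → 10.45%.

10.45%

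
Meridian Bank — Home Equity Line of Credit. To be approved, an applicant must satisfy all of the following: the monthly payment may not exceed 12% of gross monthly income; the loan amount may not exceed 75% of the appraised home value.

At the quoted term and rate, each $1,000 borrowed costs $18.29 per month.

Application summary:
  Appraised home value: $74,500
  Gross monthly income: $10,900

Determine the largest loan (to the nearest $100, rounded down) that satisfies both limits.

$55,800

Payment cap: 12% × $10,900 = $1,308/month.
At $18.29 per $1,000, that supports 1,308/18.29 × 1,000 ≈ $71,514 → $71,500.
LTV cap: 75% × $74,500 = $55,875 → $55,800.
Binding constraint: loan-to-value.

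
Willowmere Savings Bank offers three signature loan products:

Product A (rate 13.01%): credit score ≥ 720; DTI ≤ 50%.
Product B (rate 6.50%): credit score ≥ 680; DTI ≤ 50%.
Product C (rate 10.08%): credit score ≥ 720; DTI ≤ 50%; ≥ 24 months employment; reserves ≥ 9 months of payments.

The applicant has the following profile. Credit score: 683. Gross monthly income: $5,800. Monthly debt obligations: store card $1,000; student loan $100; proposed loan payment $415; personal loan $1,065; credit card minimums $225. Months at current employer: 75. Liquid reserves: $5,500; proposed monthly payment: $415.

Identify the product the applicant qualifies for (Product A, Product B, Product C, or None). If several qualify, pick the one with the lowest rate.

Product B

Total debts = (1,000 + 100 + 415 + 1,065 + 225) = 2,805; DTI = 2,805/5,800 = 48.4%.
Reserves = 5,500/415 = 13.3 months.
Product A: score 683 < 720; DTI 48.4% ≤ 50% → does not qualify.
Product B: score 683 ≥ 680; DTI 48.4% ≤ 50% → qualifies.
Product C: score 683 < 720; DTI 48.4% ≤ 50%; employment 75 ≥ 24 mo; reserves 13.3 ≥ 9 mo → does not qualify.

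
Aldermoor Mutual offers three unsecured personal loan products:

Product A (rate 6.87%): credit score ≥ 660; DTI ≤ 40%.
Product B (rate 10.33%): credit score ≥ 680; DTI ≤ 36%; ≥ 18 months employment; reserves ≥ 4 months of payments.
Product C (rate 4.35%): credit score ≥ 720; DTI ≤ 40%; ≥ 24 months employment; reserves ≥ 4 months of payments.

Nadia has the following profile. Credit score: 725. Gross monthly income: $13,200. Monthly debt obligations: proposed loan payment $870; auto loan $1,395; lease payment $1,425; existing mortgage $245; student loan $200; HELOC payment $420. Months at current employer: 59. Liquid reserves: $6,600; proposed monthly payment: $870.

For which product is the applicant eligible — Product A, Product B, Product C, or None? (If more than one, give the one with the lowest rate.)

Total debts = (870 + 1,395 + 1,425 + 245 + 200 + 420) = 4,555; DTI = 4,555/13,200 = 34.5%.
Reserves = 6,600/870 = 7.6 months.
Product A: score 725 ≥ 660; DTI 34.5% ≤ 40% → qualifies.
Product B: score 725 ≥ 680; DTI 34.5% ≤ 36%; employment 59 ≥ 18 mo; reserves 7.6 ≥ 4 mo → qualifies.
Product C: score 725 ≥ 720; DTI 34.5% ≤ 40%; employment 59 ≥ 24 mo; reserves 7.6 ≥ 4 mo → qualifies.
Qualifying: Product A, Product B, Product C. Lowest rate is 4.35% → Product C.

Product C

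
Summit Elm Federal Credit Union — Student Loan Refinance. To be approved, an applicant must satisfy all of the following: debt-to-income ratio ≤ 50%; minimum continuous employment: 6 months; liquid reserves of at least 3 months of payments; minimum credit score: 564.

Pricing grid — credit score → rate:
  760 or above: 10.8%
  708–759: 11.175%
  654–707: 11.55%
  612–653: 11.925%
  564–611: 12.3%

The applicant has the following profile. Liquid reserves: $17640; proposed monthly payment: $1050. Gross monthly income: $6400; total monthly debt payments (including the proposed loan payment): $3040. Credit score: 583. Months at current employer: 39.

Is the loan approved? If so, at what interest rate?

Approved at 12.3%

Credit score 583 ≥ 564 (meets minimum)
Reserves: 17,640 ÷ 1,050 = 16.8 months (meets 3-month minimum)
DTI = 3,040/6,400 = 47.5% ≤ 50%
Employment 39 ≥ 6 months
All requirements met. Score 583 falls in the 564–611 tier → 12.3%.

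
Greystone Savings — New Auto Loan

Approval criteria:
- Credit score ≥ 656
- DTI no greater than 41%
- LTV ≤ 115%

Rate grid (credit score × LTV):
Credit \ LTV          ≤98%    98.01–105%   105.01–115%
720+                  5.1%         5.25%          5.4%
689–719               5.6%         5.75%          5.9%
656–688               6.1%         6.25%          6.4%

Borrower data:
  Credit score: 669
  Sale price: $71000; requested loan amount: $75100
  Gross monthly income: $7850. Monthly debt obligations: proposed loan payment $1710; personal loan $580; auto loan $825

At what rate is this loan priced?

6.4%

Credit score 669 ≥ 656; Total monthly debts = (1,710 + 580 + 825) = 3,115. DTI = 3,115/7,850 = 39.7% ≤ 41%
LTV: 75,100 ÷ 71,000 = 105.8%, within 115% cap
Row: 669 falls in 656–688. Column: 105.8% falls in 105.01–115%. Rate = 6.4%.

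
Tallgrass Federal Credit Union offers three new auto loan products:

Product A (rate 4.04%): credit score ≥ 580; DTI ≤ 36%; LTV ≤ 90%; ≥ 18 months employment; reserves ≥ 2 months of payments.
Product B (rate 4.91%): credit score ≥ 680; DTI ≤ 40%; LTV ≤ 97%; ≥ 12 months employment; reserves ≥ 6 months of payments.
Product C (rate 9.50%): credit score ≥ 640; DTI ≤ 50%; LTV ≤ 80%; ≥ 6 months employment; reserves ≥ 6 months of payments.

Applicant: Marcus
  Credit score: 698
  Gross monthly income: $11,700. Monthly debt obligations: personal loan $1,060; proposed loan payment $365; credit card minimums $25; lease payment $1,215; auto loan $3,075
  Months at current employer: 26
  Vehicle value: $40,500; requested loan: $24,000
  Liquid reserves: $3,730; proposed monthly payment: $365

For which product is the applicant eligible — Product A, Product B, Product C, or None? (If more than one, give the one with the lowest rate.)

Total debts = (1,060 + 365 + 25 + 1,215 + 3,075) = 5,740; DTI = 5,740/11,700 = 49.1%.
LTV = 24,000/40,500 = 59.3%.
Reserves = 3,730/365 = 10.2 months.
Product A: score 698 ≥ 580; DTI 49.1% > 36%; LTV 59.3% ≤ 90%; employment 26 ≥ 18 mo; reserves 10.2 ≥ 2 mo → does not qualify.
Product B: score 698 ≥ 680; DTI 49.1% > 40%; LTV 59.3% ≤ 97%; employment 26 ≥ 12 mo; reserves 10.2 ≥ 6 mo → does not qualify.
Product C: score 698 ≥ 640; DTI 49.1% ≤ 50%; LTV 59.3% ≤ 80%; employment 26 ≥ 6 mo; reserves 10.2 ≥ 6 mo → qualifies.

Product C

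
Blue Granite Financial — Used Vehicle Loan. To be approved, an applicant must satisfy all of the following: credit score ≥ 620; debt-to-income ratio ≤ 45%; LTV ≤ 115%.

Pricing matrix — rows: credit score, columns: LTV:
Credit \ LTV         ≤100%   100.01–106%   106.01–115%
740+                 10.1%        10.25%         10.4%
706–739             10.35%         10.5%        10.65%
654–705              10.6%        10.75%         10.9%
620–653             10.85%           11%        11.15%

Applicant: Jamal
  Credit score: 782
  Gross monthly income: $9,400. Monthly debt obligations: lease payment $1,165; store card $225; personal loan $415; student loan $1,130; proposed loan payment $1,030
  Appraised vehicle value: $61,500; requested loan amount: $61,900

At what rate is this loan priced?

Credit score 782 ≥ 620; Total monthly debts = (1,165 + 225 + 415 + 1,130 + 1,030) = 3,965. DTI = 3,965/9,400 = 42.2% ≤ 45%
Loan-to-value = 61,900/61,500 = 100.7% — pass (115% max)
Score 782 is in the 740+ band; LTV 100.7% is in the 100.01–106% band → 10.25%.

10.25%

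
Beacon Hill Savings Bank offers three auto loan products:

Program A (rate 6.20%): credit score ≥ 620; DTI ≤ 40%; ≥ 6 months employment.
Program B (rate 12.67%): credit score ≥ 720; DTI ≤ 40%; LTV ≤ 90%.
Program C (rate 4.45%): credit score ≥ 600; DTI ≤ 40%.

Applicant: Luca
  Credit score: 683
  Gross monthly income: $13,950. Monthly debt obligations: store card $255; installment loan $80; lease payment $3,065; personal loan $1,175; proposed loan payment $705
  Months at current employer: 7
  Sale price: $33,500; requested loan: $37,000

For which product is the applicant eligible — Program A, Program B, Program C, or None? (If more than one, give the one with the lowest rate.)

Total debts = (255 + 80 + 3,065 + 1,175 + 705) = 5,280; DTI = 5,280/13,950 = 37.8%.
LTV = 37,000/33,500 = 110.4%.
Program A: score 683 ≥ 620; DTI 37.8% ≤ 40%; employment 7 ≥ 6 mo → qualifies.
Program B: score 683 < 720; DTI 37.8% ≤ 40%; LTV 110.4% > 90% → does not qualify.
Program C: score 683 ≥ 600; DTI 37.8% ≤ 40% → qualifies.
Qualifying: Program A, Program C. Lowest rate is 4.45% → Program C.

Program C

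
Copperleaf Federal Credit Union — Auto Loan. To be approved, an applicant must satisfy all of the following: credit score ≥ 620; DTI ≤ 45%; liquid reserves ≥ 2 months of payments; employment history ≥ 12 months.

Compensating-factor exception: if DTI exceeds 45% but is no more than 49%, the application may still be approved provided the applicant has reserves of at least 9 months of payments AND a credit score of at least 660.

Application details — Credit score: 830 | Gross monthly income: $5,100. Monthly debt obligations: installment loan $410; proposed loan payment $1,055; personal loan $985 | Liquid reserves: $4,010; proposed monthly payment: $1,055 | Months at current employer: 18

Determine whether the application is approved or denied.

Denied

Credit score 830 ≥ 620 (meets base)
Total debts = (410 + 1,055 + 985) = 2,450. DTI = 2,450/5,100 = 48% > 45% — standard DTI limit exceeded.
Liquid reserves cover 4,010/1,055 = 3.8 months — ≥ 2 required
Employment 18 ≥ 12 months
DTI 48% is within the 45%–49% exception band; checking compensating factors.
Reserves 3.8 < 9 months; credit score 830 ≥ 660.
Override conditions not both satisfied; exception does not apply.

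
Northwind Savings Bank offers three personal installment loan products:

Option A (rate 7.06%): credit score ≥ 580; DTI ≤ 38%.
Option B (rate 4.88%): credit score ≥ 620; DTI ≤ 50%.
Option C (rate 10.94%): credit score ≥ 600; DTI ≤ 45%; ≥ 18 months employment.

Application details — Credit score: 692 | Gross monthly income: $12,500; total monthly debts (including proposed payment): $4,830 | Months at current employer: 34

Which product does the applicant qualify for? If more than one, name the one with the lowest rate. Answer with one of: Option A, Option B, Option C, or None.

Option B

DTI = 4,830/12,500 = 38.6%.
Option A: score 692 ≥ 580; DTI 38.6% > 38% → does not qualify.
Option B: score 692 ≥ 620; DTI 38.6% ≤ 50% → qualifies.
Option C: score 692 ≥ 600; DTI 38.6% ≤ 45%; employment 34 ≥ 18 mo → qualifies.
Qualifying: Option B, Option C. Lowest rate is 4.88% → Option B.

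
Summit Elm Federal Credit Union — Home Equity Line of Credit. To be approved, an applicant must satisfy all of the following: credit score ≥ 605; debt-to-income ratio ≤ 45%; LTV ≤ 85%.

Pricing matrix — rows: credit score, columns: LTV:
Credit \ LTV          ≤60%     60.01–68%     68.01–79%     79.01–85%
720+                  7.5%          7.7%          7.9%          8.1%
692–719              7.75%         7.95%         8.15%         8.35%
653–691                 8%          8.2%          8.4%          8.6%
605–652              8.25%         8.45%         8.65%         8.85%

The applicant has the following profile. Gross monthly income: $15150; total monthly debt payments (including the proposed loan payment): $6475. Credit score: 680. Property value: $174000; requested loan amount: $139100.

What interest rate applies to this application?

Credit score 680 ≥ 605; Debt-to-income = 6,475/15,150 = 42.7% — meets 45% limit
LTV: 139,100 ÷ 174,000 = 79.9%, within 85% cap
Row: 680 falls in 653–691. Column: 79.9% falls in 79.01–85%. Rate = 8.6%.

8.6%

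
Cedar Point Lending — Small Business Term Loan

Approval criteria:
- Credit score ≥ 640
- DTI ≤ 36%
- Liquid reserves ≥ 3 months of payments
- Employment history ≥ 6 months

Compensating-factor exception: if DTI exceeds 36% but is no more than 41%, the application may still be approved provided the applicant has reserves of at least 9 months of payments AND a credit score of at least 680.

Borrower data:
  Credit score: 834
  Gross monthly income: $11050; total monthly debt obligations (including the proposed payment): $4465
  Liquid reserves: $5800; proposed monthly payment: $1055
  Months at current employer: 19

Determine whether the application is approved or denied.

Credit score 834 ≥ 640 (meets base)
DTI: 4,465 ÷ 11,050 = 40.4%, over the 36% base limit.
Reserves = 5,800/1,055 = 5.5 months ≥ 3
Employment 19 ≥ 6 months
DTI 40.4% is within the 36%–41% exception band; checking compensating factors.
Override check — reserves: 5.5 mo (short of 9); score: 834 (ok).
Compensating-factor requirement not fully met.

Denied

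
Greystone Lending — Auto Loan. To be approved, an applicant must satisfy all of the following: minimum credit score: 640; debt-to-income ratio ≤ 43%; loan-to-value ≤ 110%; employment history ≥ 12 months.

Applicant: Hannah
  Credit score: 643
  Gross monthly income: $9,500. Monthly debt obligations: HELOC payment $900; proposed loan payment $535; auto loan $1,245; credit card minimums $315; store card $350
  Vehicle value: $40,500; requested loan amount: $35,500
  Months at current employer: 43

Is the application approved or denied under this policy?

Credit score 643 ≥ 640 (meets)
Total monthly debts = (900 + 535 + 1,245 + 315 + 350) = 3,345. Debt-to-income = 3,345/9,500 = 35.2% — meets 43% limit
Loan-to-value = 35,500/40,500 = 87.7% — pass (110% max)
Employment 43 ≥ 12 months
All criteria satisfied.

Approved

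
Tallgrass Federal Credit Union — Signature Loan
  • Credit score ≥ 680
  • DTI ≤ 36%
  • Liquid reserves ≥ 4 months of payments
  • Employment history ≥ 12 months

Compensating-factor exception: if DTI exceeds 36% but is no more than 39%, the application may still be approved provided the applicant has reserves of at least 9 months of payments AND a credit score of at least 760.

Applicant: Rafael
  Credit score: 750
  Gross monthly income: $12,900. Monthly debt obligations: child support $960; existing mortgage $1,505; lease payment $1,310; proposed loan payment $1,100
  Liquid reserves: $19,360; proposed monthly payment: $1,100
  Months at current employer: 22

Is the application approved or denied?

Denied

Credit score 750 ≥ 680 (meets base)
Total debts = (960 + 1,505 + 1,310 + 1,100) = 4,875. DTI: 4,875 ÷ 12,900 = 37.8%, over the 36% base limit.
Reserves: 19,360 ÷ 1,100 = 17.6 months (meets 4-month minimum)
Employment 22 ≥ 12 months
37.8% falls in the override range (36%–39%), so the compensating-factor test applies.
Override check — reserves: 17.6 mo (ok); score: 750 (below 760).
Compensating-factor requirement not fully met.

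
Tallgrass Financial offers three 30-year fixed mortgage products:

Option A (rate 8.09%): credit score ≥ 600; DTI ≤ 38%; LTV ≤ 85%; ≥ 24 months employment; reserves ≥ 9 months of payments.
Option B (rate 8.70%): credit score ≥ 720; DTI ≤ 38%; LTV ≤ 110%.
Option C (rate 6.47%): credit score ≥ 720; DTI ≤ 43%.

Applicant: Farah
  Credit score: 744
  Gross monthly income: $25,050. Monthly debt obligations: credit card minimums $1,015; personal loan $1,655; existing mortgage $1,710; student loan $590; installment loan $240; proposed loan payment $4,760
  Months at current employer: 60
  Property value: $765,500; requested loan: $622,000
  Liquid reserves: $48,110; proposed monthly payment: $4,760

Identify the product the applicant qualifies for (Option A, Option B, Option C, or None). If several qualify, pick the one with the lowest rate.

Option C

Total debts = (1,015 + 1,655 + 1,710 + 590 + 240 + 4,760) = 9,970; DTI = 9,970/25,050 = 39.8%.
LTV = 622,000/765,500 = 81.3%.
Reserves = 48,110/4,760 = 10.1 months.
Option A: score 744 ≥ 600; DTI 39.8% > 38%; LTV 81.3% ≤ 85%; employment 60 ≥ 24 mo; reserves 10.1 ≥ 9 mo → does not qualify.
Option B: score 744 ≥ 720; DTI 39.8% > 38%; LTV 81.3% ≤ 110% → does not qualify.
Option C: score 744 ≥ 720; DTI 39.8% ≤ 43% → qualifies.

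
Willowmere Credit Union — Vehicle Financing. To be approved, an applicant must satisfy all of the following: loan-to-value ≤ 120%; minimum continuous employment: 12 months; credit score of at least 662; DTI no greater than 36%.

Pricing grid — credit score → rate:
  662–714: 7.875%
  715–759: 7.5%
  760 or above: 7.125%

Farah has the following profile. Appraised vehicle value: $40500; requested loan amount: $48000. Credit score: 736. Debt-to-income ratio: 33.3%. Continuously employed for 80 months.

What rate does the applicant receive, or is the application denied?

Approved at 7.5%

Credit score 736 ≥ 662 (meets minimum)
Debt-to-income 33.3% vs 36% cap — pass
Employment 80 ≥ 12 months
LTV = 48,000/40,500 = 118.5% ≤ 120%
All requirements met. Score 736 falls in the 715–759 tier → 7.5%.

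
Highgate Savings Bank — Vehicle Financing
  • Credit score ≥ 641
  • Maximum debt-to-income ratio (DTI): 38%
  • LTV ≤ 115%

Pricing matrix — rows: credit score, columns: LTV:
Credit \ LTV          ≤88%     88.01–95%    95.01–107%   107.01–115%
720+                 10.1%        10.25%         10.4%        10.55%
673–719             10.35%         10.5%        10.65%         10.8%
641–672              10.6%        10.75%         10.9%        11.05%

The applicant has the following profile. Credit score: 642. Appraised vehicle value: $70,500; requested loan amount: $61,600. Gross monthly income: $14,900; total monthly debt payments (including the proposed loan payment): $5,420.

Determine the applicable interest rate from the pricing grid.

Credit score 642 ≥ 641; Debt-to-income = 5,420/14,900 = 36.4% — meets 38% limit
LTV = 61,600/70,500 = 87.4% ≤ 115%
Credit 642 → row 641–672; LTV 87.4% → column ≤88%. Grid cell → 10.6%.

10.6%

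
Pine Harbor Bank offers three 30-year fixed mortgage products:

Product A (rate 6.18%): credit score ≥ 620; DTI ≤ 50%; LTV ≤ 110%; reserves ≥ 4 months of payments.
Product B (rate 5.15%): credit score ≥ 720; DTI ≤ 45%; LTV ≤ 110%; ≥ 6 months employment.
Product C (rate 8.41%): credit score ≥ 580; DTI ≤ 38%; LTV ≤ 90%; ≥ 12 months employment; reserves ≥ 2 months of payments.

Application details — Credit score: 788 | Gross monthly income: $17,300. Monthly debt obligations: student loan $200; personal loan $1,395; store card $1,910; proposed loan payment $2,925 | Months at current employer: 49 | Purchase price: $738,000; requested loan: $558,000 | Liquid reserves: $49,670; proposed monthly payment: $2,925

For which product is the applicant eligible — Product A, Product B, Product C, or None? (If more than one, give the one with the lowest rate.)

Total debts = (200 + 1,395 + 1,910 + 2,925) = 6,430; DTI = 6,430/17,300 = 37.2%.
LTV = 558,000/738,000 = 75.6%.
Reserves = 49,670/2,925 = 17.0 months.
Product A: score 788 ≥ 620; DTI 37.2% ≤ 50%; LTV 75.6% ≤ 110%; reserves 17.0 ≥ 4 mo → qualifies.
Product B: score 788 ≥ 720; DTI 37.2% ≤ 45%; LTV 75.6% ≤ 110%; employment 49 ≥ 6 mo → qualifies.
Product C: score 788 ≥ 580; DTI 37.2% ≤ 38%; LTV 75.6% ≤ 90%; employment 49 ≥ 12 mo; reserves 17.0 ≥ 2 mo → qualifies.
Qualifying: Product A, Product B, Product C. Lowest rate is 5.15% → Product B.

Product B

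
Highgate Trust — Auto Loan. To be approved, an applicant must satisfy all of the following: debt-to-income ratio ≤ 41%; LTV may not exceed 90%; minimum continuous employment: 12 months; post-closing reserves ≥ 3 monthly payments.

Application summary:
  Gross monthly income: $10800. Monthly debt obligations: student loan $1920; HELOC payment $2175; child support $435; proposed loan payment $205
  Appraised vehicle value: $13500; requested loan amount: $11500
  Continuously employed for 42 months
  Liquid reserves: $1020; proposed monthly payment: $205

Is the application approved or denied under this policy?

Total monthly debts = (1,920 + 2,175 + 435 + 205) = 4,735. DTI: 4,735 ÷ 10,800 = 43.8%, exceeds the 41% cap
LTV = 11,500/13,500 = 85.2% ≤ 90%
Employment 42 ≥ 12 months
Liquid reserves cover 1,020/205 = 5.0 months — ≥ 3 required
Fails on DTI.

Denied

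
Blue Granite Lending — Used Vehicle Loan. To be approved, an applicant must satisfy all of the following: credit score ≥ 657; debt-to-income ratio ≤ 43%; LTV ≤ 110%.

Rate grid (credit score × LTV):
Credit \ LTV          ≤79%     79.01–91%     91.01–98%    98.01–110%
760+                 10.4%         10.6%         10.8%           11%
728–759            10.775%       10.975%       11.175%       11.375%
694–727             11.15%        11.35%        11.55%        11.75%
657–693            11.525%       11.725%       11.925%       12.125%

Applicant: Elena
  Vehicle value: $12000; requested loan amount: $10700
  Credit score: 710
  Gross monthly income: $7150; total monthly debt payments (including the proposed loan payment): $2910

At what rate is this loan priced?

11.35%

Credit score 710 ≥ 657; DTI = 2,910/7,150 = 40.7% ≤ 43%
LTV = 10,700/12,000 = 89.2% ≤ 110%
Row: 710 falls in 694–727. Column: 89.2% falls in 79.01–91%. Rate = 11.35%.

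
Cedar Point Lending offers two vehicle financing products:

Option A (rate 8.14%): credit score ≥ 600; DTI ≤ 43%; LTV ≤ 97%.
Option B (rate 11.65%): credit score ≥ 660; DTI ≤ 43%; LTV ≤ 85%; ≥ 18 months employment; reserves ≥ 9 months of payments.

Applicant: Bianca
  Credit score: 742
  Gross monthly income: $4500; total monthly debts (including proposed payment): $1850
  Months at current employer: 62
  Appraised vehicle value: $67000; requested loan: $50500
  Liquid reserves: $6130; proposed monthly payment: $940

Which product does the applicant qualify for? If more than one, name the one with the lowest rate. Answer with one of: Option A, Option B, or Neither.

DTI = 1,850/4,500 = 41.1%.
LTV = 50,500/67,000 = 75.4%.
Reserves = 6,130/940 = 6.5 months.
Option A: score 742 ≥ 600; DTI 41.1% ≤ 43%; LTV 75.4% ≤ 97% → qualifies.
Option B: score 742 ≥ 660; DTI 41.1% ≤ 43%; LTV 75.4% ≤ 85%; employment 62 ≥ 18 mo; reserves 6.5 < 9 mo → does not qualify.

Option A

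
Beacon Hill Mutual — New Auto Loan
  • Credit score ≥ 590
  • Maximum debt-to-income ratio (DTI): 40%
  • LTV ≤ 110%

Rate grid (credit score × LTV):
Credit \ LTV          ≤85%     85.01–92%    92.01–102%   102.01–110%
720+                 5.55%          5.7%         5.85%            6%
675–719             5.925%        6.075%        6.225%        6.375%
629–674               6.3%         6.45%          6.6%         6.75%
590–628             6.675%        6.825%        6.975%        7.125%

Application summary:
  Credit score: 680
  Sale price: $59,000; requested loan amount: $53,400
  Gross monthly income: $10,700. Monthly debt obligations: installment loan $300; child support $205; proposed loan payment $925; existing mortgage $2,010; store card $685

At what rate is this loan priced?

Credit score 680 ≥ 590; Total monthly debts = (300 + 205 + 925 + 2,010 + 685) = 4,125. DTI = 4,125/10,700 = 38.6% ≤ 40%
LTV: 53,400 ÷ 59,000 = 90.5%, within 110% cap
Score 680 is in the 675–719 band; LTV 90.5% is in the 85.01–92% band → 6.075%.

6.075%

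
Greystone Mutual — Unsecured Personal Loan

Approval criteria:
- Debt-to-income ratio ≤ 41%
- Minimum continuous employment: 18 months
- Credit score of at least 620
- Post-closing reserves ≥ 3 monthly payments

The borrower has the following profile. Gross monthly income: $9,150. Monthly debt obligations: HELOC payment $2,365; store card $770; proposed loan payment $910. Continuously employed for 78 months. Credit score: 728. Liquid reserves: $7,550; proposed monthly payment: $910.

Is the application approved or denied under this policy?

Denied

Total monthly debts = (2,365 + 770 + 910) = 4,045. DTI: 4,045 ÷ 9,150 = 44.2%, exceeds the 41% cap
Employment 78 ≥ 18 months
Credit score 728 ≥ 620 (meets)
Liquid reserves cover 7,550/910 = 8.3 months — ≥ 3 required
Fails on DTI.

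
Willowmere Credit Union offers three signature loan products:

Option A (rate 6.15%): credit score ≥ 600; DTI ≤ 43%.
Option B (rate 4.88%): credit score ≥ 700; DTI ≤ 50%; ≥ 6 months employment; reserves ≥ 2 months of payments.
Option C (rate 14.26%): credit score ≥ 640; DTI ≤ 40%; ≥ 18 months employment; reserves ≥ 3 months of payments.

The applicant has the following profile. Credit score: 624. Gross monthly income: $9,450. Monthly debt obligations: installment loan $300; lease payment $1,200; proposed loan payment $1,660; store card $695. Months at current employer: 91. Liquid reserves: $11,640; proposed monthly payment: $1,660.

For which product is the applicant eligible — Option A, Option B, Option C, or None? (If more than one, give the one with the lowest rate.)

Total debts = (300 + 1,200 + 1,660 + 695) = 3,855; DTI = 3,855/9,450 = 40.8%.
Reserves = 11,640/1,660 = 7.0 months.
Option A: score 624 ≥ 600; DTI 40.8% ≤ 43% → qualifies.
Option B: score 624 < 700; DTI 40.8% ≤ 50%; employment 91 ≥ 6 mo; reserves 7.0 ≥ 2 mo → does not qualify.
Option C: score 624 < 640; DTI 40.8% > 40%; employment 91 ≥ 18 mo; reserves 7.0 ≥ 3 mo → does not qualify.

Option A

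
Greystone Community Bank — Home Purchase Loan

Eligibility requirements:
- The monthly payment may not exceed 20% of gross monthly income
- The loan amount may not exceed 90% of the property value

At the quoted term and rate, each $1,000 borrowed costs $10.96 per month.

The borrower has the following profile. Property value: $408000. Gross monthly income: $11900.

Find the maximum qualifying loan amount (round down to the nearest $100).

$217,100

Payment cap: 20% × $11,900 = $2,380/month.
At $10.96 per $1,000, that supports 2,380/10.96 × 1,000 ≈ $217,153 → $217,100.
LTV cap: 90% × $408,000 = $367,200 → $367,200.
Binding constraint: payment-to-income.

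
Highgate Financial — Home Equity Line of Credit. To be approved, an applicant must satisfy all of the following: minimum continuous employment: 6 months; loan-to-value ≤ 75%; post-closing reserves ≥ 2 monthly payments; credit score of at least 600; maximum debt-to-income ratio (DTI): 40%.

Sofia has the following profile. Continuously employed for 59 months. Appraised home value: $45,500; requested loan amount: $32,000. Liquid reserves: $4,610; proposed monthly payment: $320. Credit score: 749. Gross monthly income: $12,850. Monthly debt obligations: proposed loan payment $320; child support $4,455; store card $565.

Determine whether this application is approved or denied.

Employment 59 ≥ 6 months
LTV: 32,000 ÷ 45,500 = 70.3%, within 75% cap
Liquid reserves cover 4,610/320 = 14.4 months — ≥ 2 required
Credit score 749 ≥ 600 (meets)
Total monthly debts = (320 + 4,455 + 565) = 5,340. DTI = 5,340/12,850 = 41.6% > 40%
Fails on DTI.

Denied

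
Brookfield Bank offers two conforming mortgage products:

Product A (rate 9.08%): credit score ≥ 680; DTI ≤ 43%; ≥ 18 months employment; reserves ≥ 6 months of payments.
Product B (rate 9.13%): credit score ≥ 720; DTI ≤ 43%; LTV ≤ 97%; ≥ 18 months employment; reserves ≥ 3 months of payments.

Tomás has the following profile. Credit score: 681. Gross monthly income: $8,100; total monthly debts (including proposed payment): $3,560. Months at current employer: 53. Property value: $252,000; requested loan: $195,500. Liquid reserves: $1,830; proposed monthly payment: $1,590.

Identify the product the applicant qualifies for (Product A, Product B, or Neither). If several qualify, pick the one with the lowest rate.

Neither

DTI = 3,560/8,100 = 44%.
LTV = 195,500/252,000 = 77.6%.
Reserves = 1,830/1,590 = 1.2 months.
Product A: score 681 ≥ 680; DTI 44% > 43%; employment 53 ≥ 18 mo; reserves 1.2 < 6 mo → does not qualify.
Product B: score 681 < 720; DTI 44% > 43%; LTV 77.6% ≤ 97%; employment 53 ≥ 18 mo; reserves 1.2 < 3 mo → does not qualify.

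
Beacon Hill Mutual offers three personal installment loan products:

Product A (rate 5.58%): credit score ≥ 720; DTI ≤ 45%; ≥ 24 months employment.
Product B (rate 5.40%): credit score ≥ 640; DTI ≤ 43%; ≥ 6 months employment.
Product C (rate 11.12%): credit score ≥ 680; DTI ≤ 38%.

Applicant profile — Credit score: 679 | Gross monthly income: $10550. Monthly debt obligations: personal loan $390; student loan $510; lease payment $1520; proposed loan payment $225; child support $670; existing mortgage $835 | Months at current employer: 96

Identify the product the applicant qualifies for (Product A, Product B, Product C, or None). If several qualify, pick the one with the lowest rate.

Product B

Total debts = (390 + 510 + 1,520 + 225 + 670 + 835) = 4,150; DTI = 4,150/10,550 = 39.3%.
Product A: score 679 < 720; DTI 39.3% ≤ 45%; employment 96 ≥ 24 mo → does not qualify.
Product B: score 679 ≥ 640; DTI 39.3% ≤ 43%; employment 96 ≥ 6 mo → qualifies.
Product C: score 679 < 680; DTI 39.3% > 38% → does not qualify.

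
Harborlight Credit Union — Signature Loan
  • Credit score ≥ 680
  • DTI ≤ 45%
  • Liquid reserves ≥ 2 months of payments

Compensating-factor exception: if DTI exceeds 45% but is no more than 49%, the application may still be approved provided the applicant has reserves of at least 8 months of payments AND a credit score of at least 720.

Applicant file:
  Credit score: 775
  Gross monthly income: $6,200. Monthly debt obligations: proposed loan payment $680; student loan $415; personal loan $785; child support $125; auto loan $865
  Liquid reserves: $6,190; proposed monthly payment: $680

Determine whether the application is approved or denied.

Approved

Credit score 775 ≥ 680 (meets base)
Total debts = (680 + 415 + 785 + 125 + 865) = 2,870. DTI = 2,870/6,200 = 46.3% > 45% — standard DTI limit exceeded.
Liquid reserves cover 6,190/680 = 9.1 months — ≥ 2 required
46.3% falls in the override range (45%–49%), so the compensating-factor test applies.
Override check — reserves: 9.1 mo (ok); score: 775 (ok).
Both compensating conditions met → exception applies.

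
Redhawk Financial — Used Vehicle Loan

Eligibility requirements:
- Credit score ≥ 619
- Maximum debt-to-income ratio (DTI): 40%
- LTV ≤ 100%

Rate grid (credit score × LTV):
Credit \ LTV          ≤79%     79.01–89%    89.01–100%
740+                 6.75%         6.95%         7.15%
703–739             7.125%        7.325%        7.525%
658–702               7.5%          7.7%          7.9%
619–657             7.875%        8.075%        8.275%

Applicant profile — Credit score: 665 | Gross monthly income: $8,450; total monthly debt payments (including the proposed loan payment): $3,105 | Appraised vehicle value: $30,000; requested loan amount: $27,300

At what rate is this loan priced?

Credit score 665 ≥ 619; DTI: 3,105 ÷ 8,450 = 36.7%, within the 40% cap
Loan-to-value = 27,300/30,000 = 91% — pass (100% max)
Score 665 is in the 658–702 band; LTV 91% is in the 89.01–100% band → 7.9%.

7.9%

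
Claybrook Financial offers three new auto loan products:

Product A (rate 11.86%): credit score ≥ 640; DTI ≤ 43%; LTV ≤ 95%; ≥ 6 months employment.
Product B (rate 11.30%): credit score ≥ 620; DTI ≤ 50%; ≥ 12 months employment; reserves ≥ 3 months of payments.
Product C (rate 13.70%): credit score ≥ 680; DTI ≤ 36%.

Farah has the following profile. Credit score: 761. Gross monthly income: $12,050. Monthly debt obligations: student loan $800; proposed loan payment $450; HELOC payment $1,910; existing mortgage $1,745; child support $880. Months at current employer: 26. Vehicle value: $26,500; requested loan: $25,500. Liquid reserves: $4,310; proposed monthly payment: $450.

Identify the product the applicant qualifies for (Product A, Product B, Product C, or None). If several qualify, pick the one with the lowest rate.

Product B

Total debts = (800 + 450 + 1,910 + 1,745 + 880) = 5,785; DTI = 5,785/12,050 = 48%.
LTV = 25,500/26,500 = 96.2%.
Reserves = 4,310/450 = 9.6 months.
Product A: score 761 ≥ 640; DTI 48% > 43%; LTV 96.2% > 95%; employment 26 ≥ 6 mo → does not qualify.
Product B: score 761 ≥ 620; DTI 48% ≤ 50%; employment 26 ≥ 12 mo; reserves 9.6 ≥ 3 mo → qualifies.
Product C: score 761 ≥ 680; DTI 48% > 36% → does not qualify.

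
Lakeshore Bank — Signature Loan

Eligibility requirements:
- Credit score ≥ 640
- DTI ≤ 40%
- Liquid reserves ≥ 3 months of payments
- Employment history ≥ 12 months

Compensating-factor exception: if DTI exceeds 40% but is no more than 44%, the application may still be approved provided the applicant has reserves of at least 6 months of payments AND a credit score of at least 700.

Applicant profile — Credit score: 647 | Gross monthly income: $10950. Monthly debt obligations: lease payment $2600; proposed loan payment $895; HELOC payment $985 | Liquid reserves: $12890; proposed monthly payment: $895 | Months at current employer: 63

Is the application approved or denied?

Denied

Credit score 647 ≥ 640 (meets base)
Total debts = (2,600 + 895 + 985) = 4,480. DTI: 4,480 ÷ 10,950 = 40.9%, over the 40% base limit.
Reserves: 12,890 ÷ 895 = 14.4 months (meets 3-month minimum)
Employment 63 ≥ 12 months
DTI 40.9% is within the 40%–44% exception band; checking compensating factors.
Reserves 14.4 ≥ 6 months; credit score 647 < 700.
Compensating-factor requirement not fully met.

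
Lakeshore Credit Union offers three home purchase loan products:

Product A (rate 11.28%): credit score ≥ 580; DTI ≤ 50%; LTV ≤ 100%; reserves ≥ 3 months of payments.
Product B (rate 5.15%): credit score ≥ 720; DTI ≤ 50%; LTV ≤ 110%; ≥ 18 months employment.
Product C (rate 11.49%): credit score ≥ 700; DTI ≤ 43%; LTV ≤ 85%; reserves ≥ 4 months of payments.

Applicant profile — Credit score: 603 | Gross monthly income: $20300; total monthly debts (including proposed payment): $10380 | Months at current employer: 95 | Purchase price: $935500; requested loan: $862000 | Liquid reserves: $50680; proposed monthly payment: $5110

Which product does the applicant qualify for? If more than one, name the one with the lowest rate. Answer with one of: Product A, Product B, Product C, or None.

None

DTI = 10,380/20,300 = 51.1%.
LTV = 862,000/935,500 = 92.1%.
Reserves = 50,680/5,110 = 9.9 months.
Product A: score 603 ≥ 580; DTI 51.1% > 50%; LTV 92.1% ≤ 100%; reserves 9.9 ≥ 3 mo → does not qualify.
Product B: score 603 < 720; DTI 51.1% > 50%; LTV 92.1% ≤ 110%; employment 95 ≥ 18 mo → does not qualify.
Product C: score 603 < 700; DTI 51.1% > 43%; LTV 92.1% > 85%; reserves 9.9 ≥ 4 mo → does not qualify.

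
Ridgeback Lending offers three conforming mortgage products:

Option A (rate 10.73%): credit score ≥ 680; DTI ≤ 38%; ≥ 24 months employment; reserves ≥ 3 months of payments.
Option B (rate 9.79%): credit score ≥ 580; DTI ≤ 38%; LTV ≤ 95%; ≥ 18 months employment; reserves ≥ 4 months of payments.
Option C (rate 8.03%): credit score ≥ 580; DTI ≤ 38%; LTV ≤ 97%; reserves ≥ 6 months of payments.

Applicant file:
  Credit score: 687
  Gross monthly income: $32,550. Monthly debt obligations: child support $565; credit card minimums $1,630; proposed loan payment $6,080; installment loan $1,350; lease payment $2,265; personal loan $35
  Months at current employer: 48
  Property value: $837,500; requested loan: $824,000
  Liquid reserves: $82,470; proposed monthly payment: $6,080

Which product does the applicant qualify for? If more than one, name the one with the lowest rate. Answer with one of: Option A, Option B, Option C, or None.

Option A

Total debts = (565 + 1,630 + 6,080 + 1,350 + 2,265 + 35) = 11,925; DTI = 11,925/32,550 = 36.6%.
LTV = 824,000/837,500 = 98.4%.
Reserves = 82,470/6,080 = 13.6 months.
Option A: score 687 ≥ 680; DTI 36.6% ≤ 38%; employment 48 ≥ 24 mo; reserves 13.6 ≥ 3 mo → qualifies.
Option B: score 687 ≥ 580; DTI 36.6% ≤ 38%; LTV 98.4% > 95%; employment 48 ≥ 18 mo; reserves 13.6 ≥ 4 mo → does not qualify.
Option C: score 687 ≥ 580; DTI 36.6% ≤ 38%; LTV 98.4% > 97%; reserves 13.6 ≥ 6 mo → does not qualify.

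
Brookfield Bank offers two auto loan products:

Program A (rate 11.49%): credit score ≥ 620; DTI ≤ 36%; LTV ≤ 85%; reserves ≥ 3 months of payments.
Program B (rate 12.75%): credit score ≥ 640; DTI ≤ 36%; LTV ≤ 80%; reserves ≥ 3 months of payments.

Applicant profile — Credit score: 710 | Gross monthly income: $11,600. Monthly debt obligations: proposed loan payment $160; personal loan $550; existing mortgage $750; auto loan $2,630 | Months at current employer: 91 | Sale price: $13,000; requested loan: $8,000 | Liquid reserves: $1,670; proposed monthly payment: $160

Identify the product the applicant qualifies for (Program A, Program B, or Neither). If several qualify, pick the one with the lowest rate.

Program A

Total debts = (160 + 550 + 750 + 2,630) = 4,090; DTI = 4,090/11,600 = 35.3%.
LTV = 8,000/13,000 = 61.5%.
Reserves = 1,670/160 = 10.4 months.
Program A: score 710 ≥ 620; DTI 35.3% ≤ 36%; LTV 61.5% ≤ 85%; reserves 10.4 ≥ 3 mo → qualifies.
Program B: score 710 ≥ 640; DTI 35.3% ≤ 36%; LTV 61.5% ≤ 80%; reserves 10.4 ≥ 3 mo → qualifies.
Qualifying: Program A, Program B. Lowest rate is 11.49% → Program A.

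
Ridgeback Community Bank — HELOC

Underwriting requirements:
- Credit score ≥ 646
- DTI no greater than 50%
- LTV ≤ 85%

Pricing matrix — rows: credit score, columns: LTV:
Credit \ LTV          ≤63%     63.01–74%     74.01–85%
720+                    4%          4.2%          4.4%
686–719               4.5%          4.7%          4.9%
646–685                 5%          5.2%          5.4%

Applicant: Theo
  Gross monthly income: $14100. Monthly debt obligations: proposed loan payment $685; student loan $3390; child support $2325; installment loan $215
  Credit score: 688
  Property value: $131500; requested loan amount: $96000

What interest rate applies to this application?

4.7%

Credit score 688 ≥ 646; Total monthly debts = (685 + 3,390 + 2,325 + 215) = 6,615. DTI = 6,615/14,100 = 46.9% ≤ 50%
LTV: 96,000 ÷ 131,500 = 73%, within 85% cap
Row: 688 falls in 686–719. Column: 73% falls in 63.01–74%. Rate = 4.7%.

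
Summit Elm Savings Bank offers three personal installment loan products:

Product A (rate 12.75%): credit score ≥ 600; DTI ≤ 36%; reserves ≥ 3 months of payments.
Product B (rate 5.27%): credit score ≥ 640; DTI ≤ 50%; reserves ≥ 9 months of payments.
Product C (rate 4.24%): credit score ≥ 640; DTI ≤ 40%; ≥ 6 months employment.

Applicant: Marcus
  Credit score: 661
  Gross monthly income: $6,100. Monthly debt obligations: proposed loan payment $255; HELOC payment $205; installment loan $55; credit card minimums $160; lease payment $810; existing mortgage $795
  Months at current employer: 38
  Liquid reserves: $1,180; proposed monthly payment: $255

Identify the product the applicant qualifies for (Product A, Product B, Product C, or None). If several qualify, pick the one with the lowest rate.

Product C

Total debts = (255 + 205 + 55 + 160 + 810 + 795) = 2,280; DTI = 2,280/6,100 = 37.4%.
Reserves = 1,180/255 = 4.6 months.
Product A: score 661 ≥ 600; DTI 37.4% > 36%; reserves 4.6 ≥ 3 mo → does not qualify.
Product B: score 661 ≥ 640; DTI 37.4% ≤ 50%; reserves 4.6 < 9 mo → does not qualify.
Product C: score 661 ≥ 640; DTI 37.4% ≤ 40%; employment 38 ≥ 6 mo → qualifies.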